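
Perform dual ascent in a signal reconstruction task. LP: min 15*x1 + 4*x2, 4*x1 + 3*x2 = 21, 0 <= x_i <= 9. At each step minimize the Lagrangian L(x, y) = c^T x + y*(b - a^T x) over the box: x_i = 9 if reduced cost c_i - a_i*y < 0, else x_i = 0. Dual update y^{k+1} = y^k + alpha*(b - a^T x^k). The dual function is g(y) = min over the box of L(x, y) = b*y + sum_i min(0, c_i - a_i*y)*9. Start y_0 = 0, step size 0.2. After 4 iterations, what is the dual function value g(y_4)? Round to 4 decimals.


Dual ascent for LP: min 15*x1 + 4*x2, 4*x1 + 3*x2 = 21, 0 <= x_i <= 9
Step 1: y^k = 0.0, reduced costs: (15.0, 4.0)
  x^k = (0.0, 0.0), subgradient = b - a^T x = 21.0
  y^{k+1} = 0.0 + 0.2*21.0 = 4.2
Step 2: y^k = 4.2, reduced costs: (-1.8, -8.6)
  x^k = (9.0, 9.0), subgradient = b - a^T x = -42.0
  y^{k+1} = 4.2 + 0.2*-42.0 = -4.2
Step 3: y^k = -4.2, reduced costs: (31.8, 16.6)
  x^k = (0.0, 0.0), subgradient = b - a^T x = 21.0
  y^{k+1} = -4.2 + 0.2*21.0 = 0.0
Step 4: y^k = 0.0, reduced costs: (15.0, 4.0)
  x^k = (0.0, 0.0), subgradient = b - a^T x = 21.0
  y^{k+1} = 0.0 + 0.2*21.0 = 4.2
Dual objective at y_4 = 4.2: reduced costs (-1.8, -8.6), box minimizer x = (9.0, 9.0)
g(y_4) = b*y + (c1 - a1*y)*x1 + (c2 - a2*y)*x2 = 21*4.2 + (-1.8)*9.0 + (-8.6)*9.0 = 88.2 - 16.2 - 77.4 = -5.4


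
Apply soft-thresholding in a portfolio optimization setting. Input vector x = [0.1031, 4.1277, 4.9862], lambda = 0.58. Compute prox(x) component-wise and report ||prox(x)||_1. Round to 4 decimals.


Soft-thresholding with lambda = 0.58:
prox(0.1031) = sign(0.1031)*max(|0.1031| - 0.58, 0) = 0.0
prox(4.1277) = sign(4.1277)*max(|4.1277| - 0.58, 0) = 3.5477
prox(4.9862) = sign(4.9862)*max(|4.9862| - 0.58, 0) = 4.4062
prox(x) = [0.0, 3.5477, 4.4062]
||prox(x)||_1 = 0.0 + 3.5477 + 4.4062 = 7.9539


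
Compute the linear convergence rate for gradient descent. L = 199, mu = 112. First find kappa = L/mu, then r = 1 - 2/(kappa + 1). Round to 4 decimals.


Step 1: Compute the condition number.
kappa = L/mu = 199/112 = 1.7768
Step 2: Compute the convergence rate.
r = 1 - 2/(kappa + 1) = 1 - 2*mu/(L + mu) = (L - mu)/(L + mu) = 87/311 = 0.2797


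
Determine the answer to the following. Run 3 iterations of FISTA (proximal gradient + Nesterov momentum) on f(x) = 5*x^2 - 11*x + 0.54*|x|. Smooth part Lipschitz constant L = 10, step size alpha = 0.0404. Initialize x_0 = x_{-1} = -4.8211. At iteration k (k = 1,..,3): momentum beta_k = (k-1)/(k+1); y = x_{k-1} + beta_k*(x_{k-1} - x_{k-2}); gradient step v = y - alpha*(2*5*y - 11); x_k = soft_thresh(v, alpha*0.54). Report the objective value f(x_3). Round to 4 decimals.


FISTA on f(x) = 5*x^2 - 11*x + 0.54*|x|
L = 10, alpha = 0.0404
Iteration 1: beta = 0.0, y = -4.8211 + 0.0*(-4.8211 + 4.8211) = -4.8211
  grad(y) = -59.211, v = y - alpha*grad = -2.429
  prox(v) = soft_thresh(-2.429, 0.0218) = -2.4072
Iteration 2: beta = 0.3333, y = -2.4072 + 0.3333*(-2.4072 + 4.8211) = -1.6025
  grad(y) = -27.0251, v = y - alpha*grad = -0.5107
  prox(v) = soft_thresh(-0.5107, 0.0218) = -0.4889
Iteration 3: beta = 0.5, y = -0.4889 + 0.5*(-0.4889 + 2.4072) = 0.4703
  grad(y) = -6.2974, v = y - alpha*grad = 0.7247
  prox(v) = soft_thresh(0.7247, 0.0218) = 0.7029
f(x_3) = 5*0.7029^2 - 11*0.7029 + 0.54*|0.7029| = -4.8818


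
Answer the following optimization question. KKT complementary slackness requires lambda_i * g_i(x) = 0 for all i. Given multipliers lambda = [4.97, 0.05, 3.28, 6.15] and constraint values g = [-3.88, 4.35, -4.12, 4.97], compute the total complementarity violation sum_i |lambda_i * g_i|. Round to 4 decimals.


KKT complementary slackness check:
lambda_1 * g_1 = 4.97 * -3.88 = -19.2836
lambda_2 * g_2 = 0.05 * 4.35 = 0.2175
lambda_3 * g_3 = 3.28 * -4.12 = -13.5136
lambda_4 * g_4 = 6.15 * 4.97 = 30.5655
Total violation = 19.2836 + 0.2175 + 13.5136 + 30.5655 = 63.5802


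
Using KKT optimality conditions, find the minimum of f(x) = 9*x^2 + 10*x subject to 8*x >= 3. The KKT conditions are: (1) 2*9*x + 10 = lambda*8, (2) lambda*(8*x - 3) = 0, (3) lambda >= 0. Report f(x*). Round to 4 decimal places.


Step 1: Try lambda = 0 (constraint inactive).
x_unc = -10/(2*9) = -0.5556
Check: 8*-0.5556 = -4.4448 < 3 -- violated!
Step 2: Constraint must be active: 8*x = 3
x* = 3/8 = 0.375
lambda = (2*9*0.375 + 10)/8 = 2.0938
Step 3: Compute optimal value.
f(x*) = 9*0.375^2 + 10*0.375 = 5.0156


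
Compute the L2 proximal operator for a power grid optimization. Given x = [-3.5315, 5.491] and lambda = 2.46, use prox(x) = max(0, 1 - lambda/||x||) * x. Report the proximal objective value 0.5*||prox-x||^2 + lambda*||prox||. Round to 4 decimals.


Step 1: Compute ||x||.
||x|| = 6.5286
Step 2: Compute scaling factor.
scale = max(0, 1 - 2.46/6.5286) = 0.6232
Step 3: prox(x) = [-2.2008, 3.422]
||prox(x)|| = 4.0686
Step 4: Proximal objective.
0.5*||prox-x||^2 = 3.0258
lambda*||prox|| = 10.0088
Total = 13.0345


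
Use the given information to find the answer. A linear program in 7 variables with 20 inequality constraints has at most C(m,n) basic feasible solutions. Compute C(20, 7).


Each vertex corresponds to some choice of n active constraints out of m, so the number of vertices is at most C(m, n) = m! / (n!(m-n)!).
m = 20, n = 7
Numerator: 20 * 19 * 18 * 17 * 16 * 15 * 14
Denominator: 7! = 5040
C(20, 7) = 77520


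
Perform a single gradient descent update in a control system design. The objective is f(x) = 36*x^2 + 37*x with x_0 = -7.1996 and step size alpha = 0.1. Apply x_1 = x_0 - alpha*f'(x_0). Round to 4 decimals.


We compute the gradient at x_0 and apply the update.
f'(x) = 72*x + 37
f'(-7.1996) = 72*-7.1996 + 37 = -481.3712
x_1 = -7.1996 - 0.1*-481.3712 = 40.9375


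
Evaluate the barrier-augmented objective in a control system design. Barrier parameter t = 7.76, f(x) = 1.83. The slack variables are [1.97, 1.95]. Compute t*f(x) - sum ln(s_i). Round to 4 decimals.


Step 1: Compute log-barrier.
ln values: [0.678, 0.6678]
phi = -(0.678 + 0.6678) = -1.3459
Step 2: Compute augmented objective.
t*f(x) = 7.76*1.83 = 14.2008
Total = 14.2008 - 1.3459 = 12.8549


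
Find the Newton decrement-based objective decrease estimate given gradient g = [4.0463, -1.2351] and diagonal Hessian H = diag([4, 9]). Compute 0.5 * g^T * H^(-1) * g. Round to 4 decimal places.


Step 1: H is diagonal, so H^(-1) * g = [1.0116, -0.1372].
Step 2: g^T H^(-1) g = sum_i g_i^2 / H_ii
  = (4.0463)^2/4 + (-1.2351)^2/9
  = 4.0931 + 0.1695 = 4.2626
Step 3: Objective decrease = 0.5 * g^T H^(-1) g = 2.1313


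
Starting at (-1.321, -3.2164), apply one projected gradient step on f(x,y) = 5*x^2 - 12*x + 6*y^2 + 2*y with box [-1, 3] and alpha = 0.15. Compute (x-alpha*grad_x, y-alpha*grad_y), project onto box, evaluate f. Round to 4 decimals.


Step 1: Compute gradient at (-1.321, -3.2164).
grad_x = 2*5*-1.321 - 12 = -25.21
grad_y = 2*6*-3.2164 + 2 = -36.5968
Step 2: Gradient step.
x_raw = -1.321 - 0.15*-25.21 = 2.4605
y_raw = -3.2164 - 0.15*-36.5968 = 2.2731
Step 3: Project onto [-1, 3].
x_proj = clip(2.4605) = 2.4605
y_proj = clip(2.2731) = 2.2731
Step 4: Evaluate f.
f(2.4605, 2.2731) = 36.293


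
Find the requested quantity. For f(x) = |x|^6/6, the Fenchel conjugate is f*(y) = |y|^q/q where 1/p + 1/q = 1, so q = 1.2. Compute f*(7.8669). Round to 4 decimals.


The conjugate exponent q satisfies 1/p + 1/q = 1.
p = 6, so q = 6/(6 - 1) = 1.2
|y|^q = 7.8669^1.2 = 11.884
f*(7.8669) = 11.884 / 1.2 = 9.9034


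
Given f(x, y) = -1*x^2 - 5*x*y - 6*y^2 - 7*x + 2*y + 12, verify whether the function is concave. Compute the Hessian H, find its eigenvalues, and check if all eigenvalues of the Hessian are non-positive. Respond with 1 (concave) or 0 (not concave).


The Hessian of f(x,y) = -1*x^2 - 5*x*y - 6*y^2 - 7*x + 2*y + 12 is:
H = [[-2, -5], [-5, -12]]
Trace = -2 - 12 = -14
Determinant = -2*-12 - (-5)^2 = -1
Discriminant = (-14)^2 - 4*-1 = 200.0
Eigenvalues: lambda_1 = -14.0711, lambda_2 = 0.0711
The function is not concave.

0


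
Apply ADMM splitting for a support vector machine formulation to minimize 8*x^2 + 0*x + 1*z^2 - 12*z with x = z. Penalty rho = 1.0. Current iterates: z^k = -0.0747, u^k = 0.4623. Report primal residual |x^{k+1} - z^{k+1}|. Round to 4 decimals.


ADMM iteration with rho = 1.0, z^k = -0.0747, u^k = 0.4623
Step 1: x-update.
Minimize 8*x^2 + 0*x + (1.0/2)*(x + 0.0747 + 0.4623)^2
FOC: (2*8 + 1.0)*x = 0 + 1.0*(-0.0747 - 0.4623)
x^{k+1} = -0.0316
Step 2: z-update.
Minimize 1*z^2 - 12*z + (1.0/2)*(-0.0316 - z + 0.4623)^2
FOC: (2*1 + 1.0)*z = 12 + 1.0*(-0.0316 + 0.4623)
z^{k+1} = 4.1436
Step 3: u-update.
u^{k+1} = 0.4623 - 0.0316 - 4.1436 = -3.7129
Step 4: Primal residual = |-0.0316 - 4.1436| = 4.1752


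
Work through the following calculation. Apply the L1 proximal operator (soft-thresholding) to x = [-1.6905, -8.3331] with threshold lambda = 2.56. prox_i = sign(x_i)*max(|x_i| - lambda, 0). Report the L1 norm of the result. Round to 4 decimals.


Soft-thresholding with lambda = 2.56:
prox(-1.6905) = sign(-1.6905)*max(|-1.6905| - 2.56, 0) = 0.0
prox(-8.3331) = sign(-8.3331)*max(|-8.3331| - 2.56, 0) = -5.7731
prox(x) = [0.0, -5.7731]
||prox(x)||_1 = 0.0 + 5.7731 = 5.7731


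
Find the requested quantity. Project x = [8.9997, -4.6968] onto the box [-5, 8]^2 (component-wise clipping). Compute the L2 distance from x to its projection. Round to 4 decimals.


Project each component onto [-5, 8].
clip(8.9997) = 8.0, clip(-4.6968) = -4.6968
Projection = [8.0, -4.6968]
Squared diffs: [0.9994, 0.0]
Distance = sqrt(0.9994) = 0.9997


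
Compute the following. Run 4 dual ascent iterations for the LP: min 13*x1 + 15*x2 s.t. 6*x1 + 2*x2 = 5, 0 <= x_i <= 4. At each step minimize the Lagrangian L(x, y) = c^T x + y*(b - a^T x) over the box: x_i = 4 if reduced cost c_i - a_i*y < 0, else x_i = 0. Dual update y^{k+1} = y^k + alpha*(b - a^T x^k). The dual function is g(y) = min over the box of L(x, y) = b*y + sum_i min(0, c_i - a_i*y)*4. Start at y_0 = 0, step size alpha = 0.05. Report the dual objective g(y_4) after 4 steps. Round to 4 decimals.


Dual ascent for LP: min 13*x1 + 15*x2, 6*x1 + 2*x2 = 5, 0 <= x_i <= 4
Step 1: y^k = 0.0, reduced costs: (13.0, 15.0)
  x^k = (0.0, 0.0), subgradient = b - a^T x = 5.0
  y^{k+1} = 0.0 + 0.05*5.0 = 0.25
Step 2: y^k = 0.25, reduced costs: (11.5, 14.5)
  x^k = (0.0, 0.0), subgradient = b - a^T x = 5.0
  y^{k+1} = 0.25 + 0.05*5.0 = 0.5
Step 3: y^k = 0.5, reduced costs: (10.0, 14.0)
  x^k = (0.0, 0.0), subgradient = b - a^T x = 5.0
  y^{k+1} = 0.5 + 0.05*5.0 = 0.75
Step 4: y^k = 0.75, reduced costs: (8.5, 13.5)
  x^k = (0.0, 0.0), subgradient = b - a^T x = 5.0
  y^{k+1} = 0.75 + 0.05*5.0 = 1.0
Dual objective at y_4 = 1.0: reduced costs (7.0, 13.0), box minimizer x = (0.0, 0.0)
g(y_4) = b*y + (c1 - a1*y)*x1 + (c2 - a2*y)*x2 = 5*1.0 + 7.0*0.0 + 13.0*0.0 = 5.0 + 0.0 + 0.0 = 5.0


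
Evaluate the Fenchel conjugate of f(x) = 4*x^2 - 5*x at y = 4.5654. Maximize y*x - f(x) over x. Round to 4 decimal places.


f*(y) = sup_x {y*x - a*x^2 - b*x} = sup_x {(y-b)*x - a*x^2}
FOC: (y - b) - 2a*x = 0 => x* = (y - b)/(2a)
x* = (4.5654 + 5)/(2*4) = 1.1957
f*(4.5654) = (y-b)^2/(4a) = (4.5654 + 5)^2/(4*4)
= 91.4969/16 = 5.7186


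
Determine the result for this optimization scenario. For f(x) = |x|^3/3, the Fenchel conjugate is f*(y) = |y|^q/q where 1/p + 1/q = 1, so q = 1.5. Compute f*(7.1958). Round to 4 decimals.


The conjugate exponent q satisfies 1/p + 1/q = 1.
p = 3, so q = 3/(3 - 1) = 1.5
|y|^q = 7.1958^1.5 = 19.3027
f*(7.1958) = 19.3027 / 1.5 = 12.8685


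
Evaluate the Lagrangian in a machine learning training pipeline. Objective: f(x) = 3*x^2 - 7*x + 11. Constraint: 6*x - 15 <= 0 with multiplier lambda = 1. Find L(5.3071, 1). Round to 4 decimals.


Step 1: Evaluate f(x).
f(5.3071) = 3*5.3071^2 - 7*5.3071 + 11 = 58.3462
Step 2: Evaluate g(x).
g(5.3071) = 6*5.3071 - 15 = 16.8426
Step 3: Compute Lagrangian.
L = 58.3462 + 1*16.8426 = 75.1888


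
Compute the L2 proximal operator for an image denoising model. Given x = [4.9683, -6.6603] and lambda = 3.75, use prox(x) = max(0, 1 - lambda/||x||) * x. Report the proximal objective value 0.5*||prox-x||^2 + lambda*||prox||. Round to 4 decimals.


Step 1: Compute ||x||.
||x|| = 8.3092
Step 2: Compute scaling factor.
scale = max(0, 1 - 3.75/8.3092) = 0.5487
Step 3: prox(x) = [2.7261, -3.6545]
||prox(x)|| = 4.5592
Step 4: Proximal objective.
0.5*||prox-x||^2 = 7.0313
lambda*||prox|| = 17.097
Total = 24.1284


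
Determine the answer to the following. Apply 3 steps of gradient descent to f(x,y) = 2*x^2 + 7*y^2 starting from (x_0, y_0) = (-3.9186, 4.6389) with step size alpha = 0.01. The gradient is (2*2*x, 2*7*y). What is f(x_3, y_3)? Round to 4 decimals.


Gradient descent on f(x,y) = 2*x^2 + 7*y^2.
Starting point: (-3.9186, 4.6389), alpha = 0.01
Step 1: grad_x = 2*2*-3.9186 = -15.6744, grad_y = 2*7*4.6389 = 64.9446
  x_1 = -3.9186 - 0.01*-15.6744 = -3.7619
  y_1 = 4.6389 - 0.01*64.9446 = 3.9895
Step 2: grad_x = 2*2*-3.7619 = -15.0474, grad_y = 2*7*3.9895 = 55.8524
  x_2 = -3.7619 - 0.01*-15.0474 = -3.6114
  y_2 = 3.9895 - 0.01*55.8524 = 3.4309
Step 3: grad_x = 2*2*-3.6114 = -14.4455, grad_y = 2*7*3.4309 = 48.033
  x_3 = -3.6114 - 0.01*-14.4455 = -3.4669
  y_3 = 3.4309 - 0.01*48.033 = 2.9506
f(-3.4669, 2.9506) = 2*(-3.4669)^2 + 7*2.9506^2 = 84.9814


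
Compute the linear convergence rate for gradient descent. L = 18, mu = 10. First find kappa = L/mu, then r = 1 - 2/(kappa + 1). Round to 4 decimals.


Step 1: Compute the condition number.
kappa = L/mu = 18/10 = 1.8
Step 2: Compute the convergence rate.
r = 1 - 2/(kappa + 1) = 1 - 2*mu/(L + mu) = (L - mu)/(L + mu) = 8/28 = 0.2857


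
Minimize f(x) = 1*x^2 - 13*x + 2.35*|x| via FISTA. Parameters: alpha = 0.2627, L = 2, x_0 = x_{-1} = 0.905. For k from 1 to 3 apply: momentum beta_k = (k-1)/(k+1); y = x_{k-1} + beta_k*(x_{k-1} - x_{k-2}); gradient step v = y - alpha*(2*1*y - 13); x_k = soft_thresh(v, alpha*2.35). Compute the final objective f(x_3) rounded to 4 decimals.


FISTA on f(x) = 1*x^2 - 13*x + 2.35*|x|
L = 2, alpha = 0.2627
Iteration 1: beta = 0.0, y = 0.905 + 0.0*(0.905 - 0.905) = 0.905
  grad(y) = -11.19, v = y - alpha*grad = 3.8446
  prox(v) = soft_thresh(3.8446, 0.6173) = 3.2273
Iteration 2: beta = 0.3333, y = 3.2273 + 0.3333*(3.2273 - 0.905) = 4.0014
  grad(y) = -4.9973, v = y - alpha*grad = 5.3141
  prox(v) = soft_thresh(5.3141, 0.6173) = 4.6968
Iteration 3: beta = 0.5, y = 4.6968 + 0.5*(4.6968 - 3.2273) = 5.4316
  grad(y) = -2.1369, v = y - alpha*grad = 5.9929
  prox(v) = soft_thresh(5.9929, 0.6173) = 5.3756
f(x_3) = 1*5.3756^2 - 13*5.3756 + 2.35*|5.3756| = -28.3531


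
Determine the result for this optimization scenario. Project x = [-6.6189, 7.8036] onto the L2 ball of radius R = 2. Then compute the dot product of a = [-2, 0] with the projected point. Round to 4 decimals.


Step 1: Compute ||x|| (intermediates to 6 decimals).
||x|| = sqrt((-6.6189)^2 + 7.8036^2) = 10.232595
Step 2: Project.
Since ||x|| > R, scale = R/||x|| = 2/10.232595 = 0.195454, proj(x) = scale * x
proj(x) = [-1.29369, 1.525245]
Step 3: Dot product.
a^T * proj(x) = -2*(-1.29369) + 0*1.525245 = 2.5874


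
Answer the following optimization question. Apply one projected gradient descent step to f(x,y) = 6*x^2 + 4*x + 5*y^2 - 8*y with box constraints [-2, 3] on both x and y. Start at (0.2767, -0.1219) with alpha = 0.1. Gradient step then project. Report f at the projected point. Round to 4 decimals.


Step 1: Compute gradient at (0.2767, -0.1219).
grad_x = 2*6*0.2767 + 4 = 7.3204
grad_y = 2*5*-0.1219 - 8 = -9.219
Step 2: Gradient step.
x_raw = 0.2767 - 0.1*7.3204 = -0.4553
y_raw = -0.1219 - 0.1*-9.219 = 0.8
Step 3: Project onto [-2, 3].
x_proj = clip(-0.4553) = -0.4553
y_proj = clip(0.8) = 0.8
Step 4: Evaluate f.
f(-0.4553, 0.8) = -3.7774


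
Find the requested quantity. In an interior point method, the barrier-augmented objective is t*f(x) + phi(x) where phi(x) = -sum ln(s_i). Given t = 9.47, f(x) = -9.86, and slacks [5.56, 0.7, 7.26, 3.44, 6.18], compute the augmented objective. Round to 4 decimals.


Step 1: Compute log-barrier.
ln values: [1.7156, -0.3567, 1.9824, 1.2355, 1.8213]
phi = -(1.7156 - 0.3567 + 1.9824 + 1.2355 + 1.8213) = -6.3981
Step 2: Compute augmented objective.
t*f(x) = 9.47*-9.86 = -93.3742
Total = -93.3742 - 6.3981 = -99.7723


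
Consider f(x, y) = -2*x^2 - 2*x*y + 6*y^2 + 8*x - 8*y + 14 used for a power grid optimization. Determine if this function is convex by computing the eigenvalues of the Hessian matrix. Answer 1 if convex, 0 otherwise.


The Hessian of f(x,y) = -2*x^2 - 2*x*y + 6*y^2 + 8*x - 8*y + 14 is:
H = [[-4, -2], [-2, 12]]
Trace = -4 + 12 = 8
Determinant = -4*12 - (-2)^2 = -52
Discriminant = (8)^2 - 4*-52 = 272.0
Eigenvalues: lambda_1 = -4.2462, lambda_2 = 12.2462
The function is not convex.

0


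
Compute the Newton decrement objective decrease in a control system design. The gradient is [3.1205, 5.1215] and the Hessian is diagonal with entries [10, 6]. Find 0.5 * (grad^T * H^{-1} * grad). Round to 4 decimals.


Step 1: H is diagonal, so H^(-1) * g = [0.3121, 0.8536].
Step 2: g^T H^(-1) g = sum_i g_i^2 / H_ii
  = (3.1205)^2/10 + (5.1215)^2/6
  = 0.9738 + 4.3716 = 5.3454
Step 3: Objective decrease = 0.5 * g^T H^(-1) g = 2.6727


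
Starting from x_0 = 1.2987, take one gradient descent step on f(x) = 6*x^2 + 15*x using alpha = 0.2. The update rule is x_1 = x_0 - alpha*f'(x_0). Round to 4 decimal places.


We compute the gradient at x_0 and apply the update.
f'(x) = 12*x + 15
f'(1.2987) = 12*1.2987 + 15 = 30.5844
x_1 = 1.2987 - 0.2*30.5844 = -4.8182


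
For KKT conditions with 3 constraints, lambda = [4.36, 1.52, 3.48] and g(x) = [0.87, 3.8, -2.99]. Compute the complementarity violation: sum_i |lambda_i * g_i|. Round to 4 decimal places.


KKT complementary slackness check:
lambda_1 * g_1 = 4.36 * 0.87 = 3.7932
lambda_2 * g_2 = 1.52 * 3.8 = 5.776
lambda_3 * g_3 = 3.48 * -2.99 = -10.4052
Total violation = 3.7932 + 5.776 + 10.4052 = 19.9744


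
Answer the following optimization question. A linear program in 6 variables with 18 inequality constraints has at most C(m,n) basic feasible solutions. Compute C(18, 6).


Each vertex corresponds to some choice of n active constraints out of m, so the number of vertices is at most C(m, n) = m! / (n!(m-n)!).
m = 18, n = 6
Numerator: 18 * 17 * 16 * 15 * 14 * 13
Denominator: 6! = 720
C(18, 6) = 18564


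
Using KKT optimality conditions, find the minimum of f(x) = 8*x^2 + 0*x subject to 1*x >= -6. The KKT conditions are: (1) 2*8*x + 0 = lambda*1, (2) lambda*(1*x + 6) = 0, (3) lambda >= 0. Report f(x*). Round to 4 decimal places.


Step 1: Try lambda = 0 (constraint inactive).
Stationarity: 2*8*x + 0 = 0
x* = 0/(2*8) = 0.0
Check constraint: 1*0.0 = 0.0 >= -6 -- satisfied.
Step 2: Compute optimal value.
f(x*) = 8*0.0^2 + 0*0.0 = 0.0


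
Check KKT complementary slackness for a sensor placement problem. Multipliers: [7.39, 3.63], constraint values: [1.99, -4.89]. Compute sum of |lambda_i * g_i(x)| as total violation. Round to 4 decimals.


KKT complementary slackness check:
lambda_1 * g_1 = 7.39 * 1.99 = 14.7061
lambda_2 * g_2 = 3.63 * -4.89 = -17.7507
Total violation = 14.7061 + 17.7507 = 32.4568


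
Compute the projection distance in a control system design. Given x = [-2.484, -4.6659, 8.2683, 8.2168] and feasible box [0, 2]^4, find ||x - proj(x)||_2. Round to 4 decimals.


Project each component onto [0, 2].
clip(-2.484) = 0.0, clip(-4.6659) = 0.0, clip(8.2683) = 2.0, clip(8.2168) = 2.0
Projection = [0.0, 0.0, 2.0, 2.0]
Squared diffs: [6.1703, 21.7706, 39.2916, 38.6486]
Distance = sqrt(105.8811) = 10.2899


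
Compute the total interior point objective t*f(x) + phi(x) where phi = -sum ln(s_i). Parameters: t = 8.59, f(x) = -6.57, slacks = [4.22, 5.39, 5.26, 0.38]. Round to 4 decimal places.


Step 1: Compute log-barrier.
ln values: [1.4398, 1.6845, 1.6601, -0.9676]
phi = -(1.4398 + 1.6845 + 1.6601 - 0.9676) = -3.8169
Step 2: Compute augmented objective.
t*f(x) = 8.59*-6.57 = -56.4363
Total = -56.4363 - 3.8169 = -60.2532


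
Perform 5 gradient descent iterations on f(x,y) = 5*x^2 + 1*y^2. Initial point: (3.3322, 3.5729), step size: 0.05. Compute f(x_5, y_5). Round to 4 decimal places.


Gradient descent on f(x,y) = 5*x^2 + 1*y^2.
Starting point: (3.3322, 3.5729), alpha = 0.05
Step 1: grad_x = 2*5*3.3322 = 33.322, grad_y = 2*1*3.5729 = 7.1458
  x_1 = 3.3322 - 0.05*33.322 = 1.6661
  y_1 = 3.5729 - 0.05*7.1458 = 3.2156
Step 2: grad_x = 2*5*1.6661 = 16.661, grad_y = 2*1*3.2156 = 6.4312
  x_2 = 1.6661 - 0.05*16.661 = 0.8331
  y_2 = 3.2156 - 0.05*6.4312 = 2.894
Step 3: grad_x = 2*5*0.8331 = 8.3305, grad_y = 2*1*2.894 = 5.7881
  x_3 = 0.8331 - 0.05*8.3305 = 0.4165
  y_3 = 2.894 - 0.05*5.7881 = 2.6046
Step 4: grad_x = 2*5*0.4165 = 4.1653, grad_y = 2*1*2.6046 = 5.2093
  x_4 = 0.4165 - 0.05*4.1653 = 0.2083
  y_4 = 2.6046 - 0.05*5.2093 = 2.3442
Step 5: grad_x = 2*5*0.2083 = 2.0826, grad_y = 2*1*2.3442 = 4.6884
  x_5 = 0.2083 - 0.05*2.0826 = 0.1041
  y_5 = 2.3442 - 0.05*4.6884 = 2.1098
f(0.1041, 2.1098) = 5*0.1041^2 + 1*2.1098^2 = 4.5053


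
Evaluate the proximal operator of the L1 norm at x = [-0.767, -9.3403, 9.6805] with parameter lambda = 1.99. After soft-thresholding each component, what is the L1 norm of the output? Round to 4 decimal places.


Soft-thresholding with lambda = 1.99:
prox(-0.767) = sign(-0.767)*max(|-0.767| - 1.99, 0) = 0.0
prox(-9.3403) = sign(-9.3403)*max(|-9.3403| - 1.99, 0) = -7.3503
prox(9.6805) = sign(9.6805)*max(|9.6805| - 1.99, 0) = 7.6905
prox(x) = [0.0, -7.3503, 7.6905]
||prox(x)||_1 = 0.0 + 7.3503 + 7.6905 = 15.0408


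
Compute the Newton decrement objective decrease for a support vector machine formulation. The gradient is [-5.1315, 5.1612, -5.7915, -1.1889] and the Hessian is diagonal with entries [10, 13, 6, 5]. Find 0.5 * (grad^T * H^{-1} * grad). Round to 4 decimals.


Step 1: H is diagonal, so H^(-1) * g = [-0.5132, 0.397, -0.9653, -0.2378].
Step 2: g^T H^(-1) g = sum_i g_i^2 / H_ii
  = (-5.1315)^2/10 + (5.1612)^2/13 + (-5.7915)^2/6 + (-1.1889)^2/5
  = 2.6332 + 2.0491 + 5.5902 + 0.2827 = 10.5552
Step 3: Objective decrease = 0.5 * g^T H^(-1) g = 5.2776


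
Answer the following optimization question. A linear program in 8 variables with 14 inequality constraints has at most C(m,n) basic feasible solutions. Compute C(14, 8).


Each vertex corresponds to some choice of n active constraints out of m, so the number of vertices is at most C(m, n) = m! / (n!(m-n)!).
m = 14, n = 8
Numerator: 14 * 13 * 12 * 11 * 10 * 9 * 8 * 7
Denominator: 8! = 40320
C(14, 8) = 3003


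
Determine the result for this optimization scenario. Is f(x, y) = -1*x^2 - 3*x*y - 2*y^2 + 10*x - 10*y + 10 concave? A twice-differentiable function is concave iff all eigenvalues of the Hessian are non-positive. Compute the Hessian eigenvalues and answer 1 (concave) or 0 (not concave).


The Hessian of f(x,y) = -1*x^2 - 3*x*y - 2*y^2 + 10*x - 10*y + 10 is:
H = [[-2, -3], [-3, -4]]
Trace = -2 - 4 = -6
Determinant = -2*-4 - (-3)^2 = -1
Discriminant = (-6)^2 - 4*-1 = 40.0
Eigenvalues: lambda_1 = -6.1623, lambda_2 = 0.1623
The function is not concave.

0


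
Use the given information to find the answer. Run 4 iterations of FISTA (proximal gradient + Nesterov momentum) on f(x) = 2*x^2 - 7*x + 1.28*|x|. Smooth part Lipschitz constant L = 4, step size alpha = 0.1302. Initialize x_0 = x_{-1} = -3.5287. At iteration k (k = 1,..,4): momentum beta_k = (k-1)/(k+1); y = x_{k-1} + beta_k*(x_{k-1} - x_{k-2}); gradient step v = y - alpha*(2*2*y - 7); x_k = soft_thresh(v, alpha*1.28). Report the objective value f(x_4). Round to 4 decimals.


FISTA on f(x) = 2*x^2 - 7*x + 1.28*|x|
L = 4, alpha = 0.1302
Iteration 1: beta = 0.0, y = -3.5287 + 0.0*(-3.5287 + 3.5287) = -3.5287
  grad(y) = -21.1148, v = y - alpha*grad = -0.7796
  prox(v) = soft_thresh(-0.7796, 0.1667) = -0.6129
Iteration 2: beta = 0.3333, y = -0.6129 + 0.3333*(-0.6129 + 3.5287) = 0.359
  grad(y) = -5.5639, v = y - alpha*grad = 1.0835
  prox(v) = soft_thresh(1.0835, 0.1667) = 0.9168
Iteration 3: beta = 0.5, y = 0.9168 + 0.5*(0.9168 + 0.6129) = 1.6816
  grad(y) = -0.2734, v = y - alpha*grad = 1.7172
  prox(v) = soft_thresh(1.7172, 0.1667) = 1.5506
Iteration 4: beta = 0.6, y = 1.5506 + 0.6*(1.5506 - 0.9168) = 1.9309
  grad(y) = 0.7234, v = y - alpha*grad = 1.8367
  prox(v) = soft_thresh(1.8367, 0.1667) = 1.67
f(x_4) = 2*1.67^2 - 7*1.67 + 1.28*|1.67| = -3.9746


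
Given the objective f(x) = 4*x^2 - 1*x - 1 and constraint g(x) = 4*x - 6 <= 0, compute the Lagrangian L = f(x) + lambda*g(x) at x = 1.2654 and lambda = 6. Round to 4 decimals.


Step 1: Evaluate f(x).
f(1.2654) = 4*1.2654^2 - 1*1.2654 - 1 = 4.1395
Step 2: Evaluate g(x).
g(1.2654) = 4*1.2654 - 6 = -0.9384
Step 3: Compute Lagrangian.
L = 4.1395 + 6*-0.9384 = -1.4909


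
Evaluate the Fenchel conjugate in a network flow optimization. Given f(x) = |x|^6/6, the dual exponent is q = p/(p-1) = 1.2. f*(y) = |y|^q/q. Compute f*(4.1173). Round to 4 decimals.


The conjugate exponent q satisfies 1/p + 1/q = 1.
p = 6, so q = 6/(6 - 1) = 1.2
|y|^q = 4.1173^1.2 = 5.4643
f*(4.1173) = 5.4643 / 1.2 = 4.5536


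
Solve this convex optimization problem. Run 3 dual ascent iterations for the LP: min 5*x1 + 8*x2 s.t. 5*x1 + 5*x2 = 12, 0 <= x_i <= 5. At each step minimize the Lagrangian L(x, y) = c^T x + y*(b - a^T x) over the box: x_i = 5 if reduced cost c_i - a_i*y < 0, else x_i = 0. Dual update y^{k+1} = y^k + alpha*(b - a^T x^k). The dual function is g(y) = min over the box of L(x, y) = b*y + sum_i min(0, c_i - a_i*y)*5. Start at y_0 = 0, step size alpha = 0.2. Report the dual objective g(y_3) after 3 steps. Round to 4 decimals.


Dual ascent for LP: min 5*x1 + 8*x2, 5*x1 + 5*x2 = 12, 0 <= x_i <= 5
Step 1: y^k = 0.0, reduced costs: (5.0, 8.0)
  x^k = (0.0, 0.0), subgradient = b - a^T x = 12.0
  y^{k+1} = 0.0 + 0.2*12.0 = 2.4
Step 2: y^k = 2.4, reduced costs: (-7.0, -4.0)
  x^k = (5.0, 5.0), subgradient = b - a^T x = -38.0
  y^{k+1} = 2.4 + 0.2*-38.0 = -5.2
Step 3: y^k = -5.2, reduced costs: (31.0, 34.0)
  x^k = (0.0, 0.0), subgradient = b - a^T x = 12.0
  y^{k+1} = -5.2 + 0.2*12.0 = -2.8
Dual objective at y_3 = -2.8: reduced costs (19.0, 22.0), box minimizer x = (0.0, 0.0)
g(y_3) = b*y + (c1 - a1*y)*x1 + (c2 - a2*y)*x2 = 12*(-2.8) + 19.0*0.0 + 22.0*0.0 = -33.6 + 0.0 + 0.0 = -33.6


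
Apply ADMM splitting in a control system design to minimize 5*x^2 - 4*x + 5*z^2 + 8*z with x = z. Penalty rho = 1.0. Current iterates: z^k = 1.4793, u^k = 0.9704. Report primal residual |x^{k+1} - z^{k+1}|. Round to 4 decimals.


ADMM iteration with rho = 1.0, z^k = 1.4793, u^k = 0.9704
Step 1: x-update.
Minimize 5*x^2 - 4*x + (1.0/2)*(x - 1.4793 + 0.9704)^2
FOC: (2*5 + 1.0)*x = 4 + 1.0*(1.4793 - 0.9704)
x^{k+1} = 0.4099
Step 2: z-update.
Minimize 5*z^2 + 8*z + (1.0/2)*(0.4099 - z + 0.9704)^2
FOC: (2*5 + 1.0)*z = -8 + 1.0*(0.4099 + 0.9704)
z^{k+1} = -0.6018
Step 3: u-update.
u^{k+1} = 0.9704 + 0.4099 + 0.6018 = 1.9821
Step 4: Primal residual = |0.4099 + 0.6018| = 1.0117


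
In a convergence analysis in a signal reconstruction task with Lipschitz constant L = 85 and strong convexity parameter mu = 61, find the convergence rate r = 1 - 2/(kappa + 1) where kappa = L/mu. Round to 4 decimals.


Step 1: Compute the condition number.
kappa = L/mu = 85/61 = 1.3934
Step 2: Compute the convergence rate.
r = 1 - 2/(kappa + 1) = 1 - 2*mu/(L + mu) = (L - mu)/(L + mu) = 24/146 = 0.1644


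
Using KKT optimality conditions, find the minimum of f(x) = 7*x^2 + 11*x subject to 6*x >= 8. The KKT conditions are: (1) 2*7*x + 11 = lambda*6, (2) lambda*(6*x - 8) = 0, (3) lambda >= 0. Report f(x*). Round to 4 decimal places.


Step 1: Try lambda = 0 (constraint inactive).
x_unc = -11/(2*7) = -0.7857
Check: 6*-0.7857 = -4.7142 < 8 -- violated!
Step 2: Constraint must be active: 6*x = 8
x* = 8/6 = 4/3 = 1.3333 (rounded; the exact value 4/3 is used below)
lambda = (2*7*(4/3) + 11)/6 = 4.9444
Step 3: Compute optimal value.
f(x*) = 7*(4/3)^2 + 11*(4/3) = 27.1111


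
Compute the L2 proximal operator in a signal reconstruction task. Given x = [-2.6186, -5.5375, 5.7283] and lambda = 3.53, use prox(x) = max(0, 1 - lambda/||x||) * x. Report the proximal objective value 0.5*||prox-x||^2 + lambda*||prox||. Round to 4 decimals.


Step 1: Compute ||x||.
||x|| = 8.3866
Step 2: Compute scaling factor.
scale = max(0, 1 - 3.53/8.3866) = 0.5791
Step 3: prox(x) = [-1.5164, -3.2067, 3.3172]
||prox(x)|| = 4.8566
Step 4: Proximal objective.
0.5*||prox-x||^2 = 6.2305
lambda*||prox|| = 17.1438
Total = 23.3741


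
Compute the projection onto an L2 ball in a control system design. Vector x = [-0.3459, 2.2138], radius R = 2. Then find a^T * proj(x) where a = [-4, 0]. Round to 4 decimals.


Step 1: Compute ||x|| (intermediates to 6 decimals).
||x|| = sqrt((-0.3459)^2 + 2.2138^2) = 2.24066
Step 2: Project.
Since ||x|| > R, scale = R/||x|| = 2/2.24066 = 0.892594, proj(x) = scale * x
proj(x) = [-0.308748, 1.976025]
Step 3: Dot product.
a^T * proj(x) = -4*(-0.308748) + 0*1.976025 = 1.235


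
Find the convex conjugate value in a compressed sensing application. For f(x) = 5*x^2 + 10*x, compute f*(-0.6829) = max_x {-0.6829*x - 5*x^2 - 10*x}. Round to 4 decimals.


f*(y) = sup_x {y*x - a*x^2 - b*x} = sup_x {(y-b)*x - a*x^2}
FOC: (y - b) - 2a*x = 0 => x* = (y - b)/(2a)
x* = (-0.6829 - 10)/(2*5) = -1.0683
f*(-0.6829) = (y-b)^2/(4a) = (-0.6829 - 10)^2/(4*5)
= 114.1244/20 = 5.7062


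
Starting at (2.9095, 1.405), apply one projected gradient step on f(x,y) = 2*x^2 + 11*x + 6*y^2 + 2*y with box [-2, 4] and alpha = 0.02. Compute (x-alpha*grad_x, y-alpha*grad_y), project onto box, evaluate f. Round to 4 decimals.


Step 1: Compute gradient at (2.9095, 1.405).
grad_x = 2*2*2.9095 + 11 = 22.638
grad_y = 2*6*1.405 + 2 = 18.86
Step 2: Gradient step.
x_raw = 2.9095 - 0.02*22.638 = 2.4567
y_raw = 1.405 - 0.02*18.86 = 1.0278
Step 3: Project onto [-2, 4].
x_proj = clip(2.4567) = 2.4567
y_proj = clip(1.0278) = 1.0278
Step 4: Evaluate f.
f(2.4567, 1.0278) = 47.4891


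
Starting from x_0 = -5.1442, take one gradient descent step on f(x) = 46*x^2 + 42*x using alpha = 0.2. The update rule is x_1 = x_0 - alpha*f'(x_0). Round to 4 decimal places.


We compute the gradient at x_0 and apply the update.
f'(x) = 92*x + 42
f'(-5.1442) = 92*-5.1442 + 42 = -431.2664
x_1 = -5.1442 - 0.2*-431.2664 = 81.1091


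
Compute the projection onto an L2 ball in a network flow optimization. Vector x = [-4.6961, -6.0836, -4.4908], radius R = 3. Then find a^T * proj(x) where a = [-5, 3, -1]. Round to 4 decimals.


Step 1: Compute ||x|| (intermediates to 6 decimals).
||x|| = sqrt((-4.6961)^2 + (-6.0836)^2 + (-4.4908)^2) = 8.90117
Step 2: Project.
Since ||x|| > R, scale = R/||x|| = 3/8.90117 = 0.337034, proj(x) = scale * x
proj(x) = [-1.582745, -2.05038, -1.513552]
Step 3: Dot product.
a^T * proj(x) = -5*(-1.582745) + 3*(-2.05038) - 1*(-1.513552) = 3.2761


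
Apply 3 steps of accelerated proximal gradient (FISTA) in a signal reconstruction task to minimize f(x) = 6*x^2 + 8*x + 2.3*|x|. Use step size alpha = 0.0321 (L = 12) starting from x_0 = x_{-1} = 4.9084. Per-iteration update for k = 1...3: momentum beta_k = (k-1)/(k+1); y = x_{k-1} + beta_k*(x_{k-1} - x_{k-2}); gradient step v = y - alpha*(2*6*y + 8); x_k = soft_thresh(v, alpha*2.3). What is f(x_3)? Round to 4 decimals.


FISTA on f(x) = 6*x^2 + 8*x + 2.3*|x|
L = 12, alpha = 0.0321
Iteration 1: beta = 0.0, y = 4.9084 + 0.0*(4.9084 - 4.9084) = 4.9084
  grad(y) = 66.9008, v = y - alpha*grad = 2.7609
  prox(v) = soft_thresh(2.7609, 0.0738) = 2.6871
Iteration 2: beta = 0.3333, y = 2.6871 + 0.3333*(2.6871 - 4.9084) = 1.9466
  grad(y) = 31.3593, v = y - alpha*grad = 0.94
  prox(v) = soft_thresh(0.94, 0.0738) = 0.8661
Iteration 3: beta = 0.5, y = 0.8661 + 0.5*(0.8661 - 2.6871) = -0.0443
  grad(y) = 7.4683, v = y - alpha*grad = -0.284
  prox(v) = soft_thresh(-0.284, 0.0738) = -0.2102
f(x_3) = 6*(-0.2102)^2 + 8*(-0.2102) + 2.3*|-0.2102| = -0.9331


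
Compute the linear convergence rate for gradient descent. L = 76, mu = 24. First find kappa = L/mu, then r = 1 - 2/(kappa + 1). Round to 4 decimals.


Step 1: Compute the condition number.
kappa = L/mu = 76/24 = 3.1667
Step 2: Compute the convergence rate.
r = 1 - 2/(kappa + 1) = 1 - 2*mu/(L + mu) = (L - mu)/(L + mu) = 52/100 = 0.52


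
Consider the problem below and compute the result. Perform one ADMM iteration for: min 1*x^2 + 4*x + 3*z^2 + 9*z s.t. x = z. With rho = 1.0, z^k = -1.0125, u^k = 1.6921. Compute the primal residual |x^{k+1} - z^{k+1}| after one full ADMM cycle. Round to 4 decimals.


ADMM iteration with rho = 1.0, z^k = -1.0125, u^k = 1.6921
Step 1: x-update.
Minimize 1*x^2 + 4*x + (1.0/2)*(x + 1.0125 + 1.6921)^2
FOC: (2*1 + 1.0)*x = -4 + 1.0*(-1.0125 - 1.6921)
x^{k+1} = -2.2349
Step 2: z-update.
Minimize 3*z^2 + 9*z + (1.0/2)*(-2.2349 - z + 1.6921)^2
FOC: (2*3 + 1.0)*z = -9 + 1.0*(-2.2349 + 1.6921)
z^{k+1} = -1.3633
Step 3: u-update.
u^{k+1} = 1.6921 - 2.2349 + 1.3633 = 0.8205
Step 4: Primal residual = |-2.2349 + 1.3633| = 0.8716


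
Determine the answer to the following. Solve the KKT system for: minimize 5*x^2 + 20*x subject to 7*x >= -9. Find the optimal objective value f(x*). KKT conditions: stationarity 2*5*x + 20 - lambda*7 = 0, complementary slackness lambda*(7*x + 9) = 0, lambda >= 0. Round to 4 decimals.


Step 1: Try lambda = 0 (constraint inactive).
x_unc = -20/(2*5) = -2.0
Check: 7*-2.0 = -14.0 < -9 -- violated!
Step 2: Constraint must be active: 7*x = -9
x* = -9/7 = -1.2857 (rounded; the exact value -9/7 is used below)
lambda = (2*5*(-9/7) + 20)/7 = 1.0204
Step 3: Compute optimal value.
f(x*) = 5*(-9/7)^2 + 20*(-9/7) = -17.449


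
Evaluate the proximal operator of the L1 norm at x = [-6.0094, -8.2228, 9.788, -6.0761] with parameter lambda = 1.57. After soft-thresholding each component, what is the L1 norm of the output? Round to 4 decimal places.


Soft-thresholding with lambda = 1.57:
prox(-6.0094) = sign(-6.0094)*max(|-6.0094| - 1.57, 0) = -4.4394
prox(-8.2228) = sign(-8.2228)*max(|-8.2228| - 1.57, 0) = -6.6528
prox(9.788) = sign(9.788)*max(|9.788| - 1.57, 0) = 8.218
prox(-6.0761) = sign(-6.0761)*max(|-6.0761| - 1.57, 0) = -4.5061
prox(x) = [-4.4394, -6.6528, 8.218, -4.5061]
||prox(x)||_1 = 4.4394 + 6.6528 + 8.218 + 4.5061 = 23.8163


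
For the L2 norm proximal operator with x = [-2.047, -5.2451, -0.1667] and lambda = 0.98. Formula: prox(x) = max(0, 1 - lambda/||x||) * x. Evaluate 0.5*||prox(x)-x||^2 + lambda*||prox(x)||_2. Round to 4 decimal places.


Step 1: Compute ||x||.
||x|| = 5.6329
Step 2: Compute scaling factor.
scale = max(0, 1 - 0.98/5.6329) = 0.826
Step 3: prox(x) = [-1.6909, -4.3326, -0.1377]
||prox(x)|| = 4.6529
Step 4: Proximal objective.
0.5*||prox-x||^2 = 0.4802
lambda*||prox|| = 4.5598
Total = 5.04


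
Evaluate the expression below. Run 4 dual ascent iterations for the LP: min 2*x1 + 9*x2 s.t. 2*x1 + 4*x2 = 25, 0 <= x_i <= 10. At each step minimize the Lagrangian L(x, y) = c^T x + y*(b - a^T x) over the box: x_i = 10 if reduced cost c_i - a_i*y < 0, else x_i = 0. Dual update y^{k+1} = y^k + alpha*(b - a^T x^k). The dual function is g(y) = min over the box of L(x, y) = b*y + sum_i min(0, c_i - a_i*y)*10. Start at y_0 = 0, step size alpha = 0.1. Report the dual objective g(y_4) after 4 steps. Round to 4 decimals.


Dual ascent for LP: min 2*x1 + 9*x2, 2*x1 + 4*x2 = 25, 0 <= x_i <= 10
Step 1: y^k = 0.0, reduced costs: (2.0, 9.0)
  x^k = (0.0, 0.0), subgradient = b - a^T x = 25.0
  y^{k+1} = 0.0 + 0.1*25.0 = 2.5
Step 2: y^k = 2.5, reduced costs: (-3.0, -1.0)
  x^k = (10.0, 10.0), subgradient = b - a^T x = -35.0
  y^{k+1} = 2.5 + 0.1*-35.0 = -1.0
Step 3: y^k = -1.0, reduced costs: (4.0, 13.0)
  x^k = (0.0, 0.0), subgradient = b - a^T x = 25.0
  y^{k+1} = -1.0 + 0.1*25.0 = 1.5
Step 4: y^k = 1.5, reduced costs: (-1.0, 3.0)
  x^k = (10.0, 0.0), subgradient = b - a^T x = 5.0
  y^{k+1} = 1.5 + 0.1*5.0 = 2.0
Dual objective at y_4 = 2.0: reduced costs (-2.0, 1.0), box minimizer x = (10.0, 0.0)
g(y_4) = b*y + (c1 - a1*y)*x1 + (c2 - a2*y)*x2 = 25*2.0 + (-2.0)*10.0 + 1.0*0.0 = 50.0 - 20.0 + 0.0 = 30.0


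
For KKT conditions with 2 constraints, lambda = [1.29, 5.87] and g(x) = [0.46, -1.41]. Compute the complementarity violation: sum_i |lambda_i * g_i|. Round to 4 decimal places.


KKT complementary slackness check:
lambda_1 * g_1 = 1.29 * 0.46 = 0.5934
lambda_2 * g_2 = 5.87 * -1.41 = -8.2767
Total violation = 0.5934 + 8.2767 = 8.8701


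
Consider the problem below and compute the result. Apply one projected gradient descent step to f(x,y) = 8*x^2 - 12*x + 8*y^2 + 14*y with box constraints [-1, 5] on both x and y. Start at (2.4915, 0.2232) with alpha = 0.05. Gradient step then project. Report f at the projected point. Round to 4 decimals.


Step 1: Compute gradient at (2.4915, 0.2232).
grad_x = 2*8*2.4915 - 12 = 27.864
grad_y = 2*8*0.2232 + 14 = 17.5712
Step 2: Gradient step.
x_raw = 2.4915 - 0.05*27.864 = 1.0983
y_raw = 0.2232 - 0.05*17.5712 = -0.6554
Step 3: Project onto [-1, 5].
x_proj = clip(1.0983) = 1.0983
y_proj = clip(-0.6554) = -0.6554
Step 4: Evaluate f.
f(1.0983, -0.6554) = -9.2686


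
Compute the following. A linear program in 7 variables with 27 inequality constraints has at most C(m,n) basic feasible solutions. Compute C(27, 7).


Each vertex corresponds to some choice of n active constraints out of m, so the number of vertices is at most C(m, n) = m! / (n!(m-n)!).
m = 27, n = 7
Numerator: 27 * 26 * 25 * 24 * 23 * 22 * 21
Denominator: 7! = 5040
C(27, 7) = 888030


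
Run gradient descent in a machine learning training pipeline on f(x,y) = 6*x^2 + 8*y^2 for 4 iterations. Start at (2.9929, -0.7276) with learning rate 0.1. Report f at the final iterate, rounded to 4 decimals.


Gradient descent on f(x,y) = 6*x^2 + 8*y^2.
Starting point: (2.9929, -0.7276), alpha = 0.1
Step 1: grad_x = 2*6*2.9929 = 35.9148, grad_y = 2*8*-0.7276 = -11.6416
  x_1 = 2.9929 - 0.1*35.9148 = -0.5986
  y_1 = -0.7276 - 0.1*-11.6416 = 0.4366
Step 2: grad_x = 2*6*-0.5986 = -7.183, grad_y = 2*8*0.4366 = 6.985
  x_2 = -0.5986 - 0.1*-7.183 = 0.1197
  y_2 = 0.4366 - 0.1*6.985 = -0.2619
Step 3: grad_x = 2*6*0.1197 = 1.4366, grad_y = 2*8*-0.2619 = -4.191
  x_3 = 0.1197 - 0.1*1.4366 = -0.0239
  y_3 = -0.2619 - 0.1*-4.191 = 0.1572
Step 4: grad_x = 2*6*-0.0239 = -0.2873, grad_y = 2*8*0.1572 = 2.5146
  x_4 = -0.0239 - 0.1*-0.2873 = 0.0048
  y_4 = 0.1572 - 0.1*2.5146 = -0.0943
f(0.0048, -0.0943) = 6*0.0048^2 + 8*(-0.0943)^2 = 0.0713


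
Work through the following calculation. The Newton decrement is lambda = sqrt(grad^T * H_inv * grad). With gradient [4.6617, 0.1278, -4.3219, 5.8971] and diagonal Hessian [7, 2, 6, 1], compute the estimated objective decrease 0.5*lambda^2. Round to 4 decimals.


Step 1: H is diagonal, so H^(-1) * g = [0.666, 0.0639, -0.7203, 5.8971].
Step 2: g^T H^(-1) g = sum_i g_i^2 / H_ii
  = (4.6617)^2/7 + (0.1278)^2/2 + (-4.3219)^2/6 + (5.8971)^2/1
  = 3.1045 + 0.0082 + 3.1131 + 34.7758 = 41.0016
Step 3: Objective decrease = 0.5 * g^T H^(-1) g = 20.5008


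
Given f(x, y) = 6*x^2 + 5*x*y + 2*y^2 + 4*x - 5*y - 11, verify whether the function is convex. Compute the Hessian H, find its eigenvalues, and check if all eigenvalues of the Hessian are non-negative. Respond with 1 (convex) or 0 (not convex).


The Hessian of f(x,y) = 6*x^2 + 5*x*y + 2*y^2 + 4*x - 5*y - 11 is:
H = [[12, 5], [5, 4]]
Trace = 12 + 4 = 16
Determinant = 12*4 - (5)^2 = 23
Discriminant = (16)^2 - 4*23 = 164.0
Eigenvalues: lambda_1 = 1.5969, lambda_2 = 14.4031
The function is convex.

1


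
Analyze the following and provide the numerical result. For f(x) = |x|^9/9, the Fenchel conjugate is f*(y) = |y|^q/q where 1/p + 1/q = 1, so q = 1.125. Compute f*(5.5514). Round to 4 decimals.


The conjugate exponent q satisfies 1/p + 1/q = 1.
p = 9, so q = 9/(9 - 1) = 1.125
|y|^q = 5.5514^1.125 = 6.8779
f*(5.5514) = 6.8779 / 1.125 = 6.1136


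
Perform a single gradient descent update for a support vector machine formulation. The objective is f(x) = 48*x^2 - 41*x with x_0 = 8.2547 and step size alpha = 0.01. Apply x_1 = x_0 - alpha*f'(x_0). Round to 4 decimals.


We compute the gradient at x_0 and apply the update.
f'(x) = 96*x - 41
f'(8.2547) = 96*8.2547 - 41 = 751.4512
x_1 = 8.2547 - 0.01*751.4512 = 0.7402


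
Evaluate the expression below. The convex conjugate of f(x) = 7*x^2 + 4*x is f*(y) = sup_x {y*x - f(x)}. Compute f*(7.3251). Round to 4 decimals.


f*(y) = sup_x {y*x - a*x^2 - b*x} = sup_x {(y-b)*x - a*x^2}
FOC: (y - b) - 2a*x = 0 => x* = (y - b)/(2a)
x* = (7.3251 - 4)/(2*7) = 0.2375
f*(7.3251) = (y-b)^2/(4a) = (7.3251 - 4)^2/(4*7)
= 11.0563/28 = 0.3949
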